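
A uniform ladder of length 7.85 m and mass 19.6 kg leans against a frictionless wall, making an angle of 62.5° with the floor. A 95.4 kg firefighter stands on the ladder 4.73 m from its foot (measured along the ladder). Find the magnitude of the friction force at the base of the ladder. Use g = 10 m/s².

Sum moments about the foot of the ladder (the floor normal and friction both act there and drop out).
Ladder weight 19.6×10 = 196 N acts at 3.925 m along the ladder; its horizontal arm is 3.925·cos62.5° = 1.812 m → τ = 355.2 N·m clockwise.
Firefighter: 95.4×10 = 954 N at 4.73 m → arm 2.184 m → τ = 2084 N·m clockwise.
Wall normal N acts horizontally at the top; its moment arm is the height L sinθ = 7.85·sin62.5° = 6.963 m, counterclockwise.
Setting net torque to zero: N × 6.963 = 2439 → N = 350 N.
ΣFx = 0: friction at the foot balances the wall's push, so f = N_wall = 350 N.

f ≈ 350 N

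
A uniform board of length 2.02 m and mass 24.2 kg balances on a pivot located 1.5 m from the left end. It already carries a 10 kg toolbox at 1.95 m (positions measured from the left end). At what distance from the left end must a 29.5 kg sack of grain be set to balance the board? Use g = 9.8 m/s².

x ≈ 1.75 m from the left end

Take moments about the pivot (at 1.5 m from the left end).
Beam weight: 24.2 × 9.8 = 237.2 N down at 1.01 m → arm 0.49 m, τ = 237.2 × 0.49 = 116.2 N·m counterclockwise.
Toolbox: 10 × 9.8 = 98 N down at 1.95 m → arm 0.45 m, τ = 98 × 0.45 = 44.1 N·m clockwise.
Net moment of existing loads = 72.1 N·m counterclockwise.
The sack of grain weighs 29.5 × 9.8 = 289.1 N and must supply an equal clockwise moment, so its lever arm about the pivot is 72.1 / 289.1 = 0.249 m.
That puts it at 1.5 + 0.249 = 1.75 m from the left end.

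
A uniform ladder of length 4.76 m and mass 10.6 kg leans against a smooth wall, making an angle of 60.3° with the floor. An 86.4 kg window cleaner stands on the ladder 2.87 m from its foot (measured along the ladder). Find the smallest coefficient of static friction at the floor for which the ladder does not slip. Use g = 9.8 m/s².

Taking torques about the foot of the ladder:
Ladder weight 10.6×9.8 = 103.9 N acts at 2.38 m along the ladder; its horizontal arm is 2.38·cos60.3° = 1.179 m → τ = 122.5 N·m clockwise.
Window cleaner: 86.4×9.8 = 846.7 N at 2.87 m → arm 1.422 m → τ = 1204 N·m clockwise.
Wall normal N acts horizontally at the top; its moment arm is the height L sinθ = 4.76·sin60.3° = 4.135 m, counterclockwise.
Setting net torque to zero: N × 4.135 = 1326 → N = 320.7 N.
ΣFx = 0 ⇒ f = N_wall = 320.7 N. ΣFy = 0 ⇒ N_floor = 950.6 N.
μ_min = f / N_floor = 320.7 / 950.6 = 0.337.

μ_min ≈ 0.337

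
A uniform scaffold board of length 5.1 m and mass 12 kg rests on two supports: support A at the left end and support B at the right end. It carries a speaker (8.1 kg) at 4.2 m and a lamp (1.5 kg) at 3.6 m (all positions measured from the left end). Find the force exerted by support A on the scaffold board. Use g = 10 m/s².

Sum moments about support B (its reaction then has zero moment arm).
Beam weight: 12 × 10 = 120 N down at 2.55 m → arm 2.55 m, τ = 120 × 2.55 = 306 N·m counterclockwise.
Speaker: 8.1 × 10 = 81 N down at 4.2 m → arm 0.9 m, τ = 81 × 0.9 = 72.9 N·m counterclockwise.
Lamp: 1.5 × 10 = 15 N down at 3.6 m → arm 1.5 m, τ = 15 × 1.5 = 22.5 N·m counterclockwise.
Net load moment about support B = 401.4 N·m counterclockwise.
Reaction R at support A is upward at 0 m, arm 5.1 m → moment R × 5.1 clockwise.
Balancing moments: R × 5.1 = 401.4, giving R = 78.7 N.

R_A ≈ 78.7 N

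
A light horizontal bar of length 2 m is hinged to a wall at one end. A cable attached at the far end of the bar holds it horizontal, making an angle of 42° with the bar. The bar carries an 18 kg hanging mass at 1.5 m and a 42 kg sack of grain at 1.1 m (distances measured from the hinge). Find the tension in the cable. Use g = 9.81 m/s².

T ≈ 537 N

Taking torques about the hinge:
Hanging mass: 18 × 9.81 = 176.6 N down at 1.5 m → arm 1.5 m, τ = 176.6 × 1.5 = 264.9 N·m clockwise.
Sack of grain: 42 × 9.81 = 412 N down at 1.1 m → arm 1.1 m, τ = 412 × 1.1 = 453.2 N·m clockwise.
Total clockwise load moment = 718.1 N·m.
The cable tension T acts at 2 m; only its component perpendicular to the bar, T sinθ, produces torque. sin 42° = 0.6691.
Στ = 0 ⇒ T × 2 × 0.6691 = 718.1 ⇒ T = 718.1 / 1.338 = 537 N.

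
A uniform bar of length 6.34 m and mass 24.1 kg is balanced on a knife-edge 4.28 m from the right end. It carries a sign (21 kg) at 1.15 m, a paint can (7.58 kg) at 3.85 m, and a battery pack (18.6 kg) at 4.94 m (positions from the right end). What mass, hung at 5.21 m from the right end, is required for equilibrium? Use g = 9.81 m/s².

Choose the knife-edge (at 4.28 m from the right end) as the axis so the support reaction has zero arm there.
Beam weight: 24.1 × 9.81 = 236.4 N down at 3.17 m → arm 1.11 m, τ = 236.4 × 1.11 = 262.4 N·m clockwise.
Sign: 21 × 9.81 = 206 N down at 1.15 m → arm 3.13 m, τ = 206 × 3.13 = 644.8 N·m clockwise.
Paint can: 7.58 × 9.81 = 74.36 N down at 3.85 m → arm 0.43 m, τ = 74.36 × 0.43 = 31.97 N·m clockwise.
Battery pack: 18.6 × 9.81 = 182.5 N down at 4.94 m → arm 0.66 m, τ = 182.5 × 0.66 = 120.5 N·m counterclockwise.
Net moment of known loads = 818.7 N·m clockwise.
An unknown mass m at 5.21 m has arm 0.93 m; its moment is m·g·0.93 counterclockwise.
Στ = 0 ⇒ m × 9.81 × 0.93 = 818.7 ⇒ m = 818.7 / (9.81 × 0.93) = 89.7 kg.

m ≈ 89.7 kg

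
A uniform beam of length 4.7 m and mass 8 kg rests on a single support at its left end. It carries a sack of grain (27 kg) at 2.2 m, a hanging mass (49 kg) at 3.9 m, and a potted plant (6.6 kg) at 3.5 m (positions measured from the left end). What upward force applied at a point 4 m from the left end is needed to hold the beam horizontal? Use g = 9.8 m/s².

F ≈ 716 N

Choose the left end as the axis so the unknown pivot reaction has zero arm there.
Beam weight: 8 × 9.8 = 78.4 N down at 2.35 m → arm 2.35 m, τ = 78.4 × 2.35 = 184.2 N·m clockwise.
Sack of grain: 27 × 9.8 = 264.6 N down at 2.2 m → arm 2.2 m, τ = 264.6 × 2.2 = 582.1 N·m clockwise.
Hanging mass: 49 × 9.8 = 480.2 N down at 3.9 m → arm 3.9 m, τ = 480.2 × 3.9 = 1873 N·m clockwise.
Potted plant: 6.6 × 9.8 = 64.68 N down at 3.5 m → arm 3.5 m, τ = 64.68 × 3.5 = 226.4 N·m clockwise.
Net moment of the loads = 2866 N·m clockwise.
The upward force F acts at a point 4 m from the left end, arm 4 m, giving F × 4 counterclockwise.
Balancing moments: F × 4 = 2866, giving F = 2866 / 4 = 716 N.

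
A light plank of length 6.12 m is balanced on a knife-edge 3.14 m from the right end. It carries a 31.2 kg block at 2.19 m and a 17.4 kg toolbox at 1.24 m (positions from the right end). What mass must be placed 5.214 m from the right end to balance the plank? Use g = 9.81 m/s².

m ≈ 30.2 kg

Taking torques about the knife-edge (at 3.14 m from the right end):
Block: 31.2 × 9.81 = 306.1 N down at 2.19 m → arm 0.95 m, τ = 306.1 × 0.95 = 290.8 N·m clockwise.
Toolbox: 17.4 × 9.81 = 170.7 N down at 1.24 m → arm 1.9 m, τ = 170.7 × 1.9 = 324.3 N·m clockwise.
Net moment of known loads = 615.1 N·m clockwise.
An unknown mass m at 5.214 m has arm 2.074 m; its moment is m·g·2.074 counterclockwise.
Στ = 0 ⇒ m × 9.81 × 2.074 = 615.1 ⇒ m = 615.1 / (9.81 × 2.074) = 30.2 kg.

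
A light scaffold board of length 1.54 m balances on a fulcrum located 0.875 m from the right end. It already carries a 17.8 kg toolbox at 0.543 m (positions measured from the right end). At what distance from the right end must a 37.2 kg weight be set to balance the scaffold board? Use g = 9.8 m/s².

About the fulcrum (at 0.875 m from the right end):
Toolbox: 17.8 × 9.8 = 174.4 N down at 0.543 m → arm 0.332 m, τ = 174.4 × 0.332 = 57.9 N·m clockwise.
Net moment of existing loads = 57.9 N·m clockwise.
The weight weighs 37.2 × 9.8 = 364.6 N and must supply an equal counterclockwise moment, so its lever arm about the fulcrum is 57.9 / 364.6 = 0.159 m.
That puts it at 0.875 + 0.159 = 1.03 m from the right end.

x ≈ 1.03 m from the right end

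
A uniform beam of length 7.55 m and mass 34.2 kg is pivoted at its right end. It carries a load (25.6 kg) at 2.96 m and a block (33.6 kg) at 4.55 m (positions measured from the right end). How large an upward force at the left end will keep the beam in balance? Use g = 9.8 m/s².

Taking torques about the right end:
Beam weight: 34.2 × 9.8 = 335.2 N down at 3.775 m → arm 3.775 m, τ = 335.2 × 3.775 = 1265 N·m counterclockwise.
Load: 25.6 × 9.8 = 250.9 N down at 2.96 m → arm 2.96 m, τ = 250.9 × 2.96 = 742.7 N·m counterclockwise.
Block: 33.6 × 9.8 = 329.3 N down at 4.55 m → arm 4.55 m, τ = 329.3 × 4.55 = 1498 N·m counterclockwise.
Net moment of the loads = 3506 N·m counterclockwise.
The upward force F acts at the left end, arm 7.55 m, giving F × 7.55 clockwise.
Setting net torque to zero: F × 7.55 = 3506 → F = 3506 / 7.55 = 464 N.

F ≈ 464 N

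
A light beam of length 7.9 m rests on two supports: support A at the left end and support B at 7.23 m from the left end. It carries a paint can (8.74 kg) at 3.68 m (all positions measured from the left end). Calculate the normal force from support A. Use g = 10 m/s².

R_A ≈ 42.9 N

About support B:
Paint can: 8.74 × 10 = 87.4 N down at 3.68 m → arm 3.55 m, τ = 87.4 × 3.55 = 310.3 N·m counterclockwise.
Net load moment about support B = 310.3 N·m counterclockwise.
Reaction R at support A is upward at 0 m, arm 7.23 m → moment R × 7.23 clockwise.
Setting net torque to zero: R × 7.23 = 310.3 → R = 42.9 N.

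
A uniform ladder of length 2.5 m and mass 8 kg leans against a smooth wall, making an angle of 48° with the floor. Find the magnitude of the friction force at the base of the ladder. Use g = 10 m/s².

Taking torques about the foot of the ladder:
Ladder weight 8×10 = 80 N acts at 1.25 m along the ladder; its horizontal arm is 1.25·cos48° = 0.8364 m → τ = 66.91 N·m clockwise.
Wall normal N acts horizontally at the top; its moment arm is the height L sinθ = 2.5·sin48° = 1.858 m, counterclockwise.
For rotational equilibrium, N × 1.858 = 66.91, so N = 36 N.
ΣFx = 0: friction at the foot balances the wall's push, so f = N_wall = 36 N.

f ≈ 36 N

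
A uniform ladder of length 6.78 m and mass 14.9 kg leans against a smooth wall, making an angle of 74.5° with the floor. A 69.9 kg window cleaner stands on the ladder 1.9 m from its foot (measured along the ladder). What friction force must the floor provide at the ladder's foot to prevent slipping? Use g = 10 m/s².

f ≈ 75 N

Take moments about the foot of the ladder.
Ladder weight 14.9×10 = 149 N acts at 3.39 m along the ladder; its horizontal arm is 3.39·cos74.5° = 0.9059 m → τ = 135 N·m clockwise.
Window cleaner: 69.9×10 = 699 N at 1.9 m → arm 0.5078 m → τ = 355 N·m clockwise.
Wall normal N acts horizontally at the top; its moment arm is the height L sinθ = 6.78·sin74.5° = 6.533 m, counterclockwise.
Balancing moments: N × 6.533 = 490, giving N = 75 N.
ΣFx = 0: friction at the foot balances the wall's push, so f = N_wall = 75 N.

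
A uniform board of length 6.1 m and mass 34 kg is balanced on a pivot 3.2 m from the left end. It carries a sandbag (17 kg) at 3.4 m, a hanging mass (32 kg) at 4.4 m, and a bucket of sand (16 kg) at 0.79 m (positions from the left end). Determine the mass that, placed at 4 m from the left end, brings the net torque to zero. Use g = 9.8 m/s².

Choose the pivot (at 3.2 m from the left end) as the axis so the support reaction has zero arm there.
Beam weight: 34 × 9.8 = 333.2 N down at 3.05 m → arm 0.15 m, τ = 333.2 × 0.15 = 49.98 N·m counterclockwise.
Sandbag: 17 × 9.8 = 166.6 N down at 3.4 m → arm 0.2 m, τ = 166.6 × 0.2 = 33.32 N·m clockwise.
Hanging mass: 32 × 9.8 = 313.6 N down at 4.4 m → arm 1.2 m, τ = 313.6 × 1.2 = 376.3 N·m clockwise.
Bucket of sand: 16 × 9.8 = 156.8 N down at 0.79 m → arm 2.41 m, τ = 156.8 × 2.41 = 377.9 N·m counterclockwise.
Net moment of known loads = 18.26 N·m counterclockwise.
An unknown mass m at 4 m has arm 0.8 m; its moment is m·g·0.8 clockwise.
Balancing moments: m × 9.8 × 0.8 = 18.26, giving m = 18.26 / (9.8 × 0.8) = 2.33 kg.

m ≈ 2.33 kg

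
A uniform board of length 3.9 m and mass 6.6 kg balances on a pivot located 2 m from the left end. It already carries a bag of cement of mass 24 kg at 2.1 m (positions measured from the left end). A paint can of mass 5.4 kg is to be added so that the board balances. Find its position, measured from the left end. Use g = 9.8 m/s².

About the pivot (at 2 m from the left end):
Beam weight: 6.6 × 9.8 = 64.68 N down at 1.95 m → arm 0.05 m, τ = 64.68 × 0.05 = 3.234 N·m counterclockwise.
Bag of cement: 24 × 9.8 = 235.2 N down at 2.1 m → arm 0.1 m, τ = 235.2 × 0.1 = 23.52 N·m clockwise.
Net moment of existing loads = 20.29 N·m clockwise.
The paint can weighs 5.4 × 9.8 = 52.92 N and must supply an equal counterclockwise moment, so its lever arm about the pivot is 20.29 / 52.92 = 0.383 m.
That puts it at 2 − 0.383 = 1.62 m from the left end.

x ≈ 1.62 m from the left end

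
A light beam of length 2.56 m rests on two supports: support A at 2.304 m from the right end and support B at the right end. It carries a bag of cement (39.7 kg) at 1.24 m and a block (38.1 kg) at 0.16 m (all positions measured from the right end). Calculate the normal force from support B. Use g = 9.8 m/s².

Taking torques about support A:
Bag of cement: 39.7 × 9.8 = 389.1 N down at 1.24 m → arm 1.064 m, τ = 389.1 × 1.064 = 414 N·m clockwise.
Block: 38.1 × 9.8 = 373.4 N down at 0.16 m → arm 2.144 m, τ = 373.4 × 2.144 = 800.6 N·m clockwise.
Net load moment about support A = 1215 N·m clockwise.
Reaction R at support B is upward at 0 m, arm 2.304 m → moment R × 2.304 counterclockwise.
For rotational equilibrium, R × 2.304 = 1215, so R = 527 N.

R_B ≈ 527 N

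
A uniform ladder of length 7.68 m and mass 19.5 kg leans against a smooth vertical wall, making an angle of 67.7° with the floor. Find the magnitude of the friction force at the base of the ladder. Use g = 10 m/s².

Take moments about the foot of the ladder.
Ladder weight 19.5×10 = 195 N acts at 3.84 m along the ladder; its horizontal arm is 3.84·cos67.7° = 1.457 m → τ = 284.1 N·m clockwise.
Wall normal N acts horizontally at the top; its moment arm is the height L sinθ = 7.68·sin67.7° = 7.106 m, counterclockwise.
Balancing moments: N × 7.106 = 284.1, giving N = 40 N.
ΣFx = 0: friction at the foot balances the wall's push, so f = N_wall = 40 N.

f ≈ 40 N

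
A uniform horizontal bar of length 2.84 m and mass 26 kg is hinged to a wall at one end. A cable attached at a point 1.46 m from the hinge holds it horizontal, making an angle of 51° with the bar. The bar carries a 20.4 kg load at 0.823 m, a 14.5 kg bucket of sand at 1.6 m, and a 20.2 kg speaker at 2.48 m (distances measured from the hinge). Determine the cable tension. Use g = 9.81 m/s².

Choose the hinge as the axis so the unknown hinge reaction has zero arm there.
Beam weight: 26 × 9.81 = 255.1 N down at 1.42 m → arm 1.42 m, τ = 255.1 × 1.42 = 362.2 N·m clockwise.
Load: 20.4 × 9.81 = 200.1 N down at 0.823 m → arm 0.823 m, τ = 200.1 × 0.823 = 164.7 N·m clockwise.
Bucket of sand: 14.5 × 9.81 = 142.2 N down at 1.6 m → arm 1.6 m, τ = 142.2 × 1.6 = 227.5 N·m clockwise.
Speaker: 20.2 × 9.81 = 198.2 N down at 2.48 m → arm 2.48 m, τ = 198.2 × 2.48 = 491.5 N·m clockwise.
Total clockwise load moment = 1246 N·m.
The cable tension T acts at 1.46 m; only its component perpendicular to the bar, T sinθ, produces torque. sin 51° = 0.7771.
Balancing moments: T × 1.46 × 0.7771 = 1246, giving T = 1246 / 1.135 = 1100 N.

T ≈ 1100 N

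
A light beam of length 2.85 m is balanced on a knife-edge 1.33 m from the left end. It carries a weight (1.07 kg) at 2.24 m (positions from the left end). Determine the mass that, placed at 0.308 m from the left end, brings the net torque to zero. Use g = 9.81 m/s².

m ≈ 0.953 kg

Taking torques about the knife-edge (at 1.33 m from the left end):
Weight: 1.07 × 9.81 = 10.5 N down at 2.24 m → arm 0.91 m, τ = 10.5 × 0.91 = 9.555 N·m clockwise.
Net moment of known loads = 9.555 N·m clockwise.
An unknown mass m at 0.308 m has arm 1.022 m; its moment is m·g·1.022 counterclockwise.
For rotational equilibrium, m × 9.81 × 1.022 = 9.555, so m = 9.555 / (9.81 × 1.022) = 0.953 kg.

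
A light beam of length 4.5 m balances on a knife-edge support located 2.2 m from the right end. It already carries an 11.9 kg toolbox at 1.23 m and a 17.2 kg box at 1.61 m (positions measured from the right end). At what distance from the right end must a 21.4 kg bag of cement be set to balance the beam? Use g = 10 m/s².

x ≈ 3.21 m from the right end

Choose the knife-edge support (at 2.2 m from the right end) as the axis so the support reaction has zero arm there.
Toolbox: 11.9 × 10 = 119 N down at 1.23 m → arm 0.97 m, τ = 119 × 0.97 = 115.4 N·m clockwise.
Box: 17.2 × 10 = 172 N down at 1.61 m → arm 0.59 m, τ = 172 × 0.59 = 101.5 N·m clockwise.
Net moment of existing loads = 216.9 N·m clockwise.
The bag of cement weighs 21.4 × 10 = 214 N and must supply an equal counterclockwise moment, so its lever arm about the knife-edge support is 216.9 / 214 = 1.01 m.
That puts it at 2.2 + 1.01 = 3.21 m from the right end.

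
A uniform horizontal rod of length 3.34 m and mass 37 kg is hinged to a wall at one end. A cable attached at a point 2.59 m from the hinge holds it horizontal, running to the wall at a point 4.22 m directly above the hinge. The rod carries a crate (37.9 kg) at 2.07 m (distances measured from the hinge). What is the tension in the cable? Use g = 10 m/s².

Take moments about the hinge.
Beam weight: 37 × 10 = 370 N down at 1.67 m → arm 1.67 m, τ = 370 × 1.67 = 617.9 N·m clockwise.
Crate: 37.9 × 10 = 379 N down at 2.07 m → arm 2.07 m, τ = 379 × 2.07 = 784.5 N·m clockwise.
Total clockwise load moment = 1402 N·m.
The cable tension T acts at 2.59 m; only its component perpendicular to the rod, T sinθ, produces torque. sinθ = h/√(h²+d²) = 4.22/√(4.22²+2.59²) = 0.8523.
Setting net torque to zero: T × 2.59 × 0.8523 = 1402 → T = 1402 / 2.207 = 635 N.

T ≈ 635 N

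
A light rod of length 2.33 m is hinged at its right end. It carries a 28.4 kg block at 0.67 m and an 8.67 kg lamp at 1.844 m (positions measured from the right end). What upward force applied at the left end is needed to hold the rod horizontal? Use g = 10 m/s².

Take moments about the right end.
Block: 28.4 × 10 = 284 N down at 0.67 m → arm 0.67 m, τ = 284 × 0.67 = 190.3 N·m counterclockwise.
Lamp: 8.67 × 10 = 86.7 N down at 1.844 m → arm 1.844 m, τ = 86.7 × 1.844 = 159.9 N·m counterclockwise.
Net moment of the loads = 350.2 N·m counterclockwise.
The upward force F acts at the left end, arm 2.33 m, giving F × 2.33 clockwise.
Setting net torque to zero: F × 2.33 = 350.2 → F = 350.2 / 2.33 = 150 N.

F ≈ 150 N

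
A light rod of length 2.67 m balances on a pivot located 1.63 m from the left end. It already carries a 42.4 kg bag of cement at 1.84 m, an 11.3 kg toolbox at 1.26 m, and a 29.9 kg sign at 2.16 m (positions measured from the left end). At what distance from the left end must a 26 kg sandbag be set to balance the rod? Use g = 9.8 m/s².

Take moments about the pivot (at 1.63 m from the left end).
Bag of cement: 42.4 × 9.8 = 415.5 N down at 1.84 m → arm 0.21 m, τ = 415.5 × 0.21 = 87.25 N·m clockwise.
Toolbox: 11.3 × 9.8 = 110.7 N down at 1.26 m → arm 0.37 m, τ = 110.7 × 0.37 = 40.96 N·m counterclockwise.
Sign: 29.9 × 9.8 = 293 N down at 2.16 m → arm 0.53 m, τ = 293 × 0.53 = 155.3 N·m clockwise.
Net moment of existing loads = 201.6 N·m clockwise.
The sandbag weighs 26 × 9.8 = 254.8 N and must supply an equal counterclockwise moment, so its lever arm about the pivot is 201.6 / 254.8 = 0.791 m.
That puts it at 1.63 − 0.791 = 0.839 m from the left end.

x ≈ 0.839 m from the left end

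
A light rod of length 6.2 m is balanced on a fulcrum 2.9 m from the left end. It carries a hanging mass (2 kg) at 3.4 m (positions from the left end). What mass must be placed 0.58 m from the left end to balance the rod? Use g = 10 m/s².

Taking torques about the fulcrum (at 2.9 m from the left end):
Hanging mass: 2 × 10 = 20 N down at 3.4 m → arm 0.5 m, τ = 20 × 0.5 = 10 N·m clockwise.
Net moment of known loads = 10 N·m clockwise.
An unknown mass m at 0.58 m has arm 2.32 m; its moment is m·g·2.32 counterclockwise.
Στ = 0 ⇒ m × 10 × 2.32 = 10 ⇒ m = 10 / (10 × 2.32) = 0.431 kg.

m ≈ 0.431 kg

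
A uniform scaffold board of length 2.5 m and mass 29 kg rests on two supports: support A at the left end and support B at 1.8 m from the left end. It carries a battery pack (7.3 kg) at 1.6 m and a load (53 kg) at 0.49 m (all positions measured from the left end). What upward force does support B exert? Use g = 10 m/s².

Take moments about support A.
Beam weight: 29 × 10 = 290 N down at 1.25 m → arm 1.25 m, τ = 290 × 1.25 = 362.5 N·m clockwise.
Battery pack: 7.3 × 10 = 73 N down at 1.6 m → arm 1.6 m, τ = 73 × 1.6 = 116.8 N·m clockwise.
Load: 53 × 10 = 530 N down at 0.49 m → arm 0.49 m, τ = 530 × 0.49 = 259.7 N·m clockwise.
Net load moment about support A = 739 N·m clockwise.
Reaction R at support B is upward at 1.8 m, arm 1.8 m → moment R × 1.8 counterclockwise.
Balancing moments: R × 1.8 = 739, giving R = 411 N.

R_B ≈ 411 N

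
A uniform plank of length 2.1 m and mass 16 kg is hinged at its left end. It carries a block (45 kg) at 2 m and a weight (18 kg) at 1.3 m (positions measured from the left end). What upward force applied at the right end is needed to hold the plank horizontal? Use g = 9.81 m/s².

F ≈ 608 N

Sum moments about the left end (the unknown pivot reaction has zero arm there).
Beam weight: 16 × 9.81 = 157 N down at 1.05 m → arm 1.05 m, τ = 157 × 1.05 = 164.8 N·m clockwise.
Block: 45 × 9.81 = 441.5 N down at 2 m → arm 2 m, τ = 441.5 × 2 = 883 N·m clockwise.
Weight: 18 × 9.81 = 176.6 N down at 1.3 m → arm 1.3 m, τ = 176.6 × 1.3 = 229.6 N·m clockwise.
Net moment of the loads = 1277 N·m clockwise.
The upward force F acts at the right end, arm 2.1 m, giving F × 2.1 counterclockwise.
Στ = 0 ⇒ F × 2.1 = 1277 ⇒ F = 1277 / 2.1 = 608 N.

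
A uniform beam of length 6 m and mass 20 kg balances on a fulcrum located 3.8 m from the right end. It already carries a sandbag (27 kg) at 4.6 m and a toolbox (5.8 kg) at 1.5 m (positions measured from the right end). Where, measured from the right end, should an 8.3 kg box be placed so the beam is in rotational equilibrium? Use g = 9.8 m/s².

x ≈ 4.73 m from the right end

Take moments about the fulcrum (at 3.8 m from the right end).
Beam weight: 20 × 9.8 = 196 N down at 3 m → arm 0.8 m, τ = 196 × 0.8 = 156.8 N·m clockwise.
Sandbag: 27 × 9.8 = 264.6 N down at 4.6 m → arm 0.8 m, τ = 264.6 × 0.8 = 211.7 N·m counterclockwise.
Toolbox: 5.8 × 9.8 = 56.84 N down at 1.5 m → arm 2.3 m, τ = 56.84 × 2.3 = 130.7 N·m clockwise.
Net moment of existing loads = 75.8 N·m clockwise.
The box weighs 8.3 × 9.8 = 81.34 N and must supply an equal counterclockwise moment, so its lever arm about the fulcrum is 75.8 / 81.34 = 0.932 m.
That puts it at 3.8 + 0.932 = 4.73 m from the right end.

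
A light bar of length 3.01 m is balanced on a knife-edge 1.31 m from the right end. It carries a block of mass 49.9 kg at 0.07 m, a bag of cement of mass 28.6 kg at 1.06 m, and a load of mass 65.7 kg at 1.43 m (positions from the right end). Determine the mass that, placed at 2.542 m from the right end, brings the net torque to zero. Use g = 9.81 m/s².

m ≈ 49.6 kg

Take moments about the knife-edge (at 1.31 m from the right end).
Block: 49.9 × 9.81 = 489.5 N down at 0.07 m → arm 1.24 m, τ = 489.5 × 1.24 = 607 N·m clockwise.
Bag of cement: 28.6 × 9.81 = 280.6 N down at 1.06 m → arm 0.25 m, τ = 280.6 × 0.25 = 70.15 N·m clockwise.
Load: 65.7 × 9.81 = 644.5 N down at 1.43 m → arm 0.12 m, τ = 644.5 × 0.12 = 77.34 N·m counterclockwise.
Net moment of known loads = 599.8 N·m clockwise.
An unknown mass m at 2.542 m has arm 1.232 m; its moment is m·g·1.232 counterclockwise.
For rotational equilibrium, m × 9.81 × 1.232 = 599.8, so m = 599.8 / (9.81 × 1.232) = 49.6 kg.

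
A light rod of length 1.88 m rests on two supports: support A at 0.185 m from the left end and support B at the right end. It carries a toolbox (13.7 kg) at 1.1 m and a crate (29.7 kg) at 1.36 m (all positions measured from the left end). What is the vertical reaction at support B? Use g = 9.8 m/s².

Taking torques about support A:
Toolbox: 13.7 × 9.8 = 134.3 N down at 1.1 m → arm 0.915 m, τ = 134.3 × 0.915 = 122.9 N·m clockwise.
Crate: 29.7 × 9.8 = 291.1 N down at 1.36 m → arm 1.175 m, τ = 291.1 × 1.175 = 342 N·m clockwise.
Net load moment about support A = 464.9 N·m clockwise.
Reaction R at support B is upward at 1.88 m, arm 1.695 m → moment R × 1.695 counterclockwise.
Setting net torque to zero: R × 1.695 = 464.9 → R = 274 N.

R_B ≈ 274 N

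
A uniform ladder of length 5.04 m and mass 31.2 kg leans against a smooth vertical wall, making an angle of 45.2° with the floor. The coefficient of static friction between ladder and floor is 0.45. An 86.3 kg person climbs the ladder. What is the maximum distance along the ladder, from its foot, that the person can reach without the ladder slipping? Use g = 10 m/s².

Sum moments about the foot of the ladder (the floor normal and friction both act there and drop out).
Ladder weight 31.2×10 = 312 N acts at 2.52 m along the ladder; its horizontal arm is 2.52·cos45.2° = 1.776 m → τ = 554.1 N·m clockwise.
Person weight 86.3×10 = 863 N at distance d → arm d·cos45.2° → τ = 863·d·0.7046 clockwise.
Wall normal N at the top has arm L sinθ = 3.576 m counterclockwise, so Στ = 0 gives N·3.576 = 554.1 + 608.1·d.
ΣFy = 0 ⇒ N_floor = 1175 N, so the maximum friction is μ_s·N_floor = 0.45×1175 = 528.8 N. ΣFx = 0 ⇒ N_wall = f, so at the slipping point N = 528.8 N.
Substituting: 528.8×3.576 = 554.1 + 608.1·d ⇒ d = (1891 − 554.1) / 608.1 = 2.2 m.

d ≈ 2.2 m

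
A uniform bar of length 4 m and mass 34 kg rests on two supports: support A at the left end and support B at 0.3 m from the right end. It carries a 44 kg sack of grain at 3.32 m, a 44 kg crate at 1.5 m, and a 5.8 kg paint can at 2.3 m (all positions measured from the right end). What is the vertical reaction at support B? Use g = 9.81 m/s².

R_B ≈ 577 N

About support A:
Beam weight: 34 × 9.81 = 333.5 N down at 2 m → arm 2 m, τ = 333.5 × 2 = 667 N·m clockwise.
Sack of grain: 44 × 9.81 = 431.6 N down at 3.32 m → arm 0.68 m, τ = 431.6 × 0.68 = 293.5 N·m clockwise.
Crate: 44 × 9.81 = 431.6 N down at 1.5 m → arm 2.5 m, τ = 431.6 × 2.5 = 1079 N·m clockwise.
Paint can: 5.8 × 9.81 = 56.9 N down at 2.3 m → arm 1.7 m, τ = 56.9 × 1.7 = 96.73 N·m clockwise.
Net load moment about support A = 2136 N·m clockwise.
Reaction R at support B is upward at 0.3 m, arm 3.7 m → moment R × 3.7 counterclockwise.
Setting net torque to zero: R × 3.7 = 2136 → R = 577 N.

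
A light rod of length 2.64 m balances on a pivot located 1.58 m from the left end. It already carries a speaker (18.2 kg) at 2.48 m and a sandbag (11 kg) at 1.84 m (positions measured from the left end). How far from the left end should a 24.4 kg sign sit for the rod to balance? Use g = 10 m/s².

Choose the pivot (at 1.58 m from the left end) as the axis so the support reaction has zero arm there.
Speaker: 18.2 × 10 = 182 N down at 2.48 m → arm 0.9 m, τ = 182 × 0.9 = 163.8 N·m clockwise.
Sandbag: 11 × 10 = 110 N down at 1.84 m → arm 0.26 m, τ = 110 × 0.26 = 28.6 N·m clockwise.
Net moment of existing loads = 192.4 N·m clockwise.
The sign weighs 24.4 × 10 = 244 N and must supply an equal counterclockwise moment, so its lever arm about the pivot is 192.4 / 244 = 0.789 m.
That puts it at 1.58 − 0.789 = 0.791 m from the left end.

x ≈ 0.791 m from the left end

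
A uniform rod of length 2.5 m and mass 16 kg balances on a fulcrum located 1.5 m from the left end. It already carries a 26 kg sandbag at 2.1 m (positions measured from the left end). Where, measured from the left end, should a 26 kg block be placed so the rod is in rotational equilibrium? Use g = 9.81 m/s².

x ≈ 1.05 m from the left end

Take moments about the fulcrum (at 1.5 m from the left end).
Beam weight: 16 × 9.81 = 157 N down at 1.25 m → arm 0.25 m, τ = 157 × 0.25 = 39.25 N·m counterclockwise.
Sandbag: 26 × 9.81 = 255.1 N down at 2.1 m → arm 0.6 m, τ = 255.1 × 0.6 = 153.1 N·m clockwise.
Net moment of existing loads = 113.8 N·m clockwise.
The block weighs 26 × 9.81 = 255.1 N and must supply an equal counterclockwise moment, so its lever arm about the fulcrum is 113.8 / 255.1 = 0.446 m.
That puts it at 1.5 − 0.446 = 1.05 m from the left end.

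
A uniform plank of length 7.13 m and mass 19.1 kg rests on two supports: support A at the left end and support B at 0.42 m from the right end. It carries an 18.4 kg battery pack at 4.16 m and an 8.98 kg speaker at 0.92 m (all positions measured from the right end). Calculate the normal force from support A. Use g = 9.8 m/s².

R_A ≈ 195 N

Sum moments about support B (its reaction then has zero moment arm).
Beam weight: 19.1 × 9.8 = 187.2 N down at 3.565 m → arm 3.145 m, τ = 187.2 × 3.145 = 588.7 N·m counterclockwise.
Battery pack: 18.4 × 9.8 = 180.3 N down at 4.16 m → arm 3.74 m, τ = 180.3 × 3.74 = 674.3 N·m counterclockwise.
Speaker: 8.98 × 9.8 = 88 N down at 0.92 m → arm 0.5 m, τ = 88 × 0.5 = 44 N·m counterclockwise.
Net load moment about support B = 1307 N·m counterclockwise.
Reaction R at support A is upward at 7.13 m, arm 6.71 m → moment R × 6.71 clockwise.
Balancing moments: R × 6.71 = 1307, giving R = 195 N.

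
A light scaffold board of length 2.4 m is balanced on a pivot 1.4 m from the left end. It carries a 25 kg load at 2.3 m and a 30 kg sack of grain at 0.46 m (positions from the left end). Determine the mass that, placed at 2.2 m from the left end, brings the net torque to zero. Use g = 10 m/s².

About the pivot (at 1.4 m from the left end):
Load: 25 × 10 = 250 N down at 2.3 m → arm 0.9 m, τ = 250 × 0.9 = 225 N·m clockwise.
Sack of grain: 30 × 10 = 300 N down at 0.46 m → arm 0.94 m, τ = 300 × 0.94 = 282 N·m counterclockwise.
Net moment of known loads = 57 N·m counterclockwise.
An unknown mass m at 2.2 m has arm 0.8 m; its moment is m·g·0.8 clockwise.
Balancing moments: m × 10 × 0.8 = 57, giving m = 57 / (10 × 0.8) = 7.12 kg.

m ≈ 7.12 kg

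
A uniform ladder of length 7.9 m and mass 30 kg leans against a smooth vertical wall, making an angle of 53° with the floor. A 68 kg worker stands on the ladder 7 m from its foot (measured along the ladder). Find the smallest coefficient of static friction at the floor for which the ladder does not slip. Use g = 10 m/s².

Choose the foot of the ladder as the axis so the floor normal and friction both act there and drop out.
Ladder weight 30×10 = 300 N acts at 3.95 m along the ladder; its horizontal arm is 3.95·cos53° = 2.377 m → τ = 713.1 N·m clockwise.
Worker: 68×10 = 680 N at 7 m → arm 4.213 m → τ = 2865 N·m clockwise.
Wall normal N acts horizontally at the top; its moment arm is the height L sinθ = 7.9·sin53° = 6.309 m, counterclockwise.
Balancing moments: N × 6.309 = 3578, giving N = 567.1 N.
ΣFx = 0 ⇒ f = N_wall = 567.1 N. ΣFy = 0 ⇒ N_floor = 980 N.
μ_min = f / N_floor = 567.1 / 980 = 0.579.

μ_min ≈ 0.579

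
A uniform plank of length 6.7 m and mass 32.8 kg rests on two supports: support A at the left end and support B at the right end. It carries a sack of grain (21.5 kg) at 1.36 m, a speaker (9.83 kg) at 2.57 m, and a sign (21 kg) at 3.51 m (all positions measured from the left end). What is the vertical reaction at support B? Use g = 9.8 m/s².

Choose support A as the axis so its reaction then has zero moment arm.
Beam weight: 32.8 × 9.8 = 321.4 N down at 3.35 m → arm 3.35 m, τ = 321.4 × 3.35 = 1077 N·m clockwise.
Sack of grain: 21.5 × 9.8 = 210.7 N down at 1.36 m → arm 1.36 m, τ = 210.7 × 1.36 = 286.6 N·m clockwise.
Speaker: 9.83 × 9.8 = 96.33 N down at 2.57 m → arm 2.57 m, τ = 96.33 × 2.57 = 247.6 N·m clockwise.
Sign: 21 × 9.8 = 205.8 N down at 3.51 m → arm 3.51 m, τ = 205.8 × 3.51 = 722.4 N·m clockwise.
Net load moment about support A = 2334 N·m clockwise.
Reaction R at support B is upward at 6.7 m, arm 6.7 m → moment R × 6.7 counterclockwise.
For rotational equilibrium, R × 6.7 = 2334, so R = 348 N.

R_B ≈ 348 N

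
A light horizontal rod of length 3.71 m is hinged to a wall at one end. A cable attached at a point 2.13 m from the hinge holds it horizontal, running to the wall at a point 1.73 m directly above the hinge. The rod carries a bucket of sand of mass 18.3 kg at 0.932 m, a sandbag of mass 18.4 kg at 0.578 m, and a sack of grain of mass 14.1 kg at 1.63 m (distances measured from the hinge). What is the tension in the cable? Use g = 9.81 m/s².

Taking torques about the hinge:
Bucket of sand: 18.3 × 9.81 = 179.5 N down at 0.932 m → arm 0.932 m, τ = 179.5 × 0.932 = 167.3 N·m clockwise.
Sandbag: 18.4 × 9.81 = 180.5 N down at 0.578 m → arm 0.578 m, τ = 180.5 × 0.578 = 104.3 N·m clockwise.
Sack of grain: 14.1 × 9.81 = 138.3 N down at 1.63 m → arm 1.63 m, τ = 138.3 × 1.63 = 225.4 N·m clockwise.
Total clockwise load moment = 497 N·m.
The cable tension T acts at 2.13 m; only its component perpendicular to the rod, T sinθ, produces torque. sinθ = h/√(h²+d²) = 1.73/√(1.73²+2.13²) = 0.6305.
Στ = 0 ⇒ T × 2.13 × 0.6305 = 497 ⇒ T = 497 / 1.343 = 370 N.

T ≈ 370 N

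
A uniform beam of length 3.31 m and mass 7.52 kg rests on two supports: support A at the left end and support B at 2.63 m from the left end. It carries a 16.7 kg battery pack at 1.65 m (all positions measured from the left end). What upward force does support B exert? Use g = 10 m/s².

About support A:
Beam weight: 7.52 × 10 = 75.2 N down at 1.655 m → arm 1.655 m, τ = 75.2 × 1.655 = 124.5 N·m clockwise.
Battery pack: 16.7 × 10 = 167 N down at 1.65 m → arm 1.65 m, τ = 167 × 1.65 = 275.6 N·m clockwise.
Net load moment about support A = 400.1 N·m clockwise.
Reaction R at support B is upward at 2.63 m, arm 2.63 m → moment R × 2.63 counterclockwise.
Setting net torque to zero: R × 2.63 = 400.1 → R = 152 N.

R_B ≈ 152 N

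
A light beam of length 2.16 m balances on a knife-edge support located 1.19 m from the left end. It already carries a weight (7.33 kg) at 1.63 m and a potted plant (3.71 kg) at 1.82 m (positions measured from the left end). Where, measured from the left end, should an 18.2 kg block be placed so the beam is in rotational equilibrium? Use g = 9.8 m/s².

Taking torques about the knife-edge support (at 1.19 m from the left end):
Weight: 7.33 × 9.8 = 71.83 N down at 1.63 m → arm 0.44 m, τ = 71.83 × 0.44 = 31.61 N·m clockwise.
Potted plant: 3.71 × 9.8 = 36.36 N down at 1.82 m → arm 0.63 m, τ = 36.36 × 0.63 = 22.91 N·m clockwise.
Net moment of existing loads = 54.52 N·m clockwise.
The block weighs 18.2 × 9.8 = 178.4 N and must supply an equal counterclockwise moment, so its lever arm about the knife-edge support is 54.52 / 178.4 = 0.306 m.
That puts it at 1.19 − 0.306 = 0.884 m from the left end.

x ≈ 0.884 m from the left end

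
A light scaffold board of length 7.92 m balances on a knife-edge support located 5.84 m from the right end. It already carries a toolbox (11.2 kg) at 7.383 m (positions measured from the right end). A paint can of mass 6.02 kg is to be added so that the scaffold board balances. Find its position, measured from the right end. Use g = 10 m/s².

Taking torques about the knife-edge support (at 5.84 m from the right end):
Toolbox: 11.2 × 10 = 112 N down at 7.383 m → arm 1.543 m, τ = 112 × 1.543 = 172.8 N·m counterclockwise.
Net moment of existing loads = 172.8 N·m counterclockwise.
The paint can weighs 6.02 × 10 = 60.2 N and must supply an equal clockwise moment, so its lever arm about the knife-edge support is 172.8 / 60.2 = 2.87 m.
That puts it at 5.84 − 2.87 = 2.97 m from the right end.

x ≈ 2.97 m from the right end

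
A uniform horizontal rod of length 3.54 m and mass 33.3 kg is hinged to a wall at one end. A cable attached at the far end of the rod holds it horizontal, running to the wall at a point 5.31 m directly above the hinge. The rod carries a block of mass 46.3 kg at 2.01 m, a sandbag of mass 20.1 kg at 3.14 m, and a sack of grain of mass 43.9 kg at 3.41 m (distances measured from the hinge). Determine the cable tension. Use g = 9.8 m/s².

Take moments about the hinge.
Beam weight: 33.3 × 9.8 = 326.3 N down at 1.77 m → arm 1.77 m, τ = 326.3 × 1.77 = 577.6 N·m clockwise.
Block: 46.3 × 9.8 = 453.7 N down at 2.01 m → arm 2.01 m, τ = 453.7 × 2.01 = 911.9 N·m clockwise.
Sandbag: 20.1 × 9.8 = 197 N down at 3.14 m → arm 3.14 m, τ = 197 × 3.14 = 618.6 N·m clockwise.
Sack of grain: 43.9 × 9.8 = 430.2 N down at 3.41 m → arm 3.41 m, τ = 430.2 × 3.41 = 1467 N·m clockwise.
Total clockwise load moment = 3575 N·m.
The cable tension T acts at 3.54 m; only its component perpendicular to the rod, T sinθ, produces torque. sinθ = h/√(h²+d²) = 5.31/√(5.31²+3.54²) = 0.8321.
Στ = 0 ⇒ T × 3.54 × 0.8321 = 3575 ⇒ T = 3575 / 2.946 = 1210 N.

T ≈ 1210 N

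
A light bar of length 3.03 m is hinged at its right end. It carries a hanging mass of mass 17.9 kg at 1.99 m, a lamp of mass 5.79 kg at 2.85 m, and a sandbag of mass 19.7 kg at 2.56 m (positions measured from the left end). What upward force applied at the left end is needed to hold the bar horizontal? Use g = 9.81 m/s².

Take moments about the right end.
Hanging mass: 17.9 × 9.81 = 175.6 N down at 1.99 m → arm 1.04 m, τ = 175.6 × 1.04 = 182.6 N·m counterclockwise.
Lamp: 5.79 × 9.81 = 56.8 N down at 2.85 m → arm 0.18 m, τ = 56.8 × 0.18 = 10.22 N·m counterclockwise.
Sandbag: 19.7 × 9.81 = 193.3 N down at 2.56 m → arm 0.47 m, τ = 193.3 × 0.47 = 90.85 N·m counterclockwise.
Net moment of the loads = 283.7 N·m counterclockwise.
The upward force F acts at the left end, arm 3.03 m, giving F × 3.03 clockwise.
Setting net torque to zero: F × 3.03 = 283.7 → F = 283.7 / 3.03 = 93.6 N.

F ≈ 93.6 N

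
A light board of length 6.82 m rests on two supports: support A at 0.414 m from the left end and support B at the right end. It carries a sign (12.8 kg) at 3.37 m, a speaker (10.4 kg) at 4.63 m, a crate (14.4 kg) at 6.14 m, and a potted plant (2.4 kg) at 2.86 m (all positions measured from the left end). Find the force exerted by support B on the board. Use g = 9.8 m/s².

Take moments about support A.
Sign: 12.8 × 9.8 = 125.4 N down at 3.37 m → arm 2.956 m, τ = 125.4 × 2.956 = 370.7 N·m clockwise.
Speaker: 10.4 × 9.8 = 101.9 N down at 4.63 m → arm 4.216 m, τ = 101.9 × 4.216 = 429.6 N·m clockwise.
Crate: 14.4 × 9.8 = 141.1 N down at 6.14 m → arm 5.726 m, τ = 141.1 × 5.726 = 807.9 N·m clockwise.
Potted plant: 2.4 × 9.8 = 23.52 N down at 2.86 m → arm 2.446 m, τ = 23.52 × 2.446 = 57.53 N·m clockwise.
Net load moment about support A = 1666 N·m clockwise.
Reaction R at support B is upward at 6.82 m, arm 6.406 m → moment R × 6.406 counterclockwise.
Στ = 0 ⇒ R × 6.406 = 1666 ⇒ R = 260 N.

R_B ≈ 260 N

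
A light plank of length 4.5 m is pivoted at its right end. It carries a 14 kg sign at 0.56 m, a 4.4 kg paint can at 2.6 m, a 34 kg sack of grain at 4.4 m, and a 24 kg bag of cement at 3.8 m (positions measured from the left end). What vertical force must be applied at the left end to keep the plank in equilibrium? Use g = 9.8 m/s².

F ≈ 182 N

Sum moments about the right end (the unknown pivot reaction has zero arm there).
Sign: 14 × 9.8 = 137.2 N down at 0.56 m → arm 3.94 m, τ = 137.2 × 3.94 = 540.6 N·m counterclockwise.
Paint can: 4.4 × 9.8 = 43.12 N down at 2.6 m → arm 1.9 m, τ = 43.12 × 1.9 = 81.93 N·m counterclockwise.
Sack of grain: 34 × 9.8 = 333.2 N down at 4.4 m → arm 0.1 m, τ = 333.2 × 0.1 = 33.32 N·m counterclockwise.
Bag of cement: 24 × 9.8 = 235.2 N down at 3.8 m → arm 0.7 m, τ = 235.2 × 0.7 = 164.6 N·m counterclockwise.
Net moment of the loads = 820.5 N·m counterclockwise.
The upward force F acts at the left end, arm 4.5 m, giving F × 4.5 clockwise.
Setting net torque to zero: F × 4.5 = 820.5 → F = 820.5 / 4.5 = 182 N.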